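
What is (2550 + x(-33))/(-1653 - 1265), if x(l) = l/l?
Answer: -2551/2918 ≈ -0.87423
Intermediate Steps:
x(l) = 1
(2550 + x(-33))/(-1653 - 1265) = (2550 + 1)/(-1653 - 1265) = 2551/(-2918) = 2551*(-1/2918) = -2551/2918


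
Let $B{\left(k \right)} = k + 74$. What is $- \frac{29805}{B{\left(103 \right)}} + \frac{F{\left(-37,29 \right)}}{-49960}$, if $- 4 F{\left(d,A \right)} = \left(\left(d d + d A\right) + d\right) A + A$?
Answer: $- \frac{99248277}{589528} \approx -168.35$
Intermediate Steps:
$F{\left(d,A \right)} = - \frac{A}{4} - \frac{A \left(d + d^{2} + A d\right)}{4}$ ($F{\left(d,A \right)} = - \frac{\left(\left(d d + d A\right) + d\right) A + A}{4} = - \frac{\left(\left(d^{2} + A d\right) + d\right) A + A}{4} = - \frac{\left(d + d^{2} + A d\right) A + A}{4} = - \frac{A \left(d + d^{2} + A d\right) + A}{4} = - \frac{A + A \left(d + d^{2} + A d\right)}{4} = - \frac{A}{4} - \frac{A \left(d + d^{2} + A d\right)}{4}$)
$B{\left(k \right)} = 74 + k$
$- \frac{29805}{B{\left(103 \right)}} + \frac{F{\left(-37,29 \right)}}{-49960} = - \frac{29805}{74 + 103} + \frac{\left(- \frac{1}{4}\right) 29 \left(1 - 37 + \left(-37\right)^{2} + 29 \left(-37\right)\right)}{-49960} = - \frac{29805}{177} + \left(- \frac{1}{4}\right) 29 \left(1 - 37 + 1369 - 1073\right) \left(- \frac{1}{49960}\right) = \left(-29805\right) \frac{1}{177} + \left(- \frac{1}{4}\right) 29 \cdot 260 \left(- \frac{1}{49960}\right) = - \frac{9935}{59} - - \frac{377}{9992} = - \frac{9935}{59} + \frac{377}{9992} = - \frac{99248277}{589528}$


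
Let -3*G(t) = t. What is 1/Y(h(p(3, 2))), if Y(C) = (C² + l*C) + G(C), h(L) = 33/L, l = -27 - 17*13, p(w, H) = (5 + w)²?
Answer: -4096/523391 ≈ -0.0078259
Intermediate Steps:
G(t) = -t/3
l = -248 (l = -27 - 221 = -248)
Y(C) = C² - 745*C/3 (Y(C) = (C² - 248*C) - C/3 = C² - 745*C/3)
1/Y(h(p(3, 2))) = 1/((33/((5 + 3)²))*(-745 + 3*(33/((5 + 3)²)))/3) = 1/((33/(8²))*(-745 + 3*(33/(8²)))/3) = 1/((33/64)*(-745 + 3*(33/64))/3) = 1/((33*(1/64))*(-745 + 3*(33*(1/64)))/3) = 1/((⅓)*(33/64)*(-745 + 3*(33/64))) = 1/((⅓)*(33/64)*(-745 + 99/64)) = 1/((⅓)*(33/64)*(-47581/64)) = 1/(-523391/4096) = -4096/523391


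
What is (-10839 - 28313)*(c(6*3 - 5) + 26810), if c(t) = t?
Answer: -1050174096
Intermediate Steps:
(-10839 - 28313)*(c(6*3 - 5) + 26810) = (-10839 - 28313)*((6*3 - 5) + 26810) = -39152*((18 - 5) + 26810) = -39152*(13 + 26810) = -39152*26823 = -1050174096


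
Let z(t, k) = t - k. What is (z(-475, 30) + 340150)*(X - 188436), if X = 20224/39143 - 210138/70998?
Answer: -29644471034295323745/463179119 ≈ -6.4002e+10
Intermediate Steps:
X = -1131594697/463179119 (X = 20224*(1/39143) - 210138*1/70998 = 20224/39143 - 35023/11833 = -1131594697/463179119 ≈ -2.4431)
(z(-475, 30) + 340150)*(X - 188436) = ((-475 - 1*30) + 340150)*(-1131594697/463179119 - 188436) = ((-475 - 30) + 340150)*(-87280752062581/463179119) = (-505 + 340150)*(-87280752062581/463179119) = 339645*(-87280752062581/463179119) = -29644471034295323745/463179119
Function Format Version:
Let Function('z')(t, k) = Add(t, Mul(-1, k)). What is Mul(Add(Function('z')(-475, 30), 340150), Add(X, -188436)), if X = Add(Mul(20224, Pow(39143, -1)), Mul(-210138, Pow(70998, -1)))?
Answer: Rational(-29644471034295323745, 463179119) ≈ -6.4002e+10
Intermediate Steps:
X = Rational(-1131594697, 463179119) (X = Add(Mul(20224, Rational(1, 39143)), Mul(-210138, Rational(1, 70998))) = Add(Rational(20224, 39143), Rational(-35023, 11833)) = Rational(-1131594697, 463179119) ≈ -2.4431)
Mul(Add(Function('z')(-475, 30), 340150), Add(X, -188436)) = Mul(Add(Add(-475, Mul(-1, 30)), 340150), Add(Rational(-1131594697, 463179119), -188436)) = Mul(Add(Add(-475, -30), 340150), Rational(-87280752062581, 463179119)) = Mul(Add(-505, 340150), Rational(-87280752062581, 463179119)) = Mul(339645, Rational(-87280752062581, 463179119)) = Rational(-29644471034295323745, 463179119)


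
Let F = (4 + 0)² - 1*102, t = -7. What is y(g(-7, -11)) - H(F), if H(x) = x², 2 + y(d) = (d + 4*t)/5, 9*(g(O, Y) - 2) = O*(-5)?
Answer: -333109/45 ≈ -7402.4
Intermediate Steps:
g(O, Y) = 2 - 5*O/9 (g(O, Y) = 2 + (O*(-5))/9 = 2 + (-5*O)/9 = 2 - 5*O/9)
F = -86 (F = 4² - 102 = 16 - 102 = -86)
y(d) = -38/5 + d/5 (y(d) = -2 + (d + 4*(-7))/5 = -2 + (d - 28)*(⅕) = -2 + (-28 + d)*(⅕) = -2 + (-28/5 + d/5) = -38/5 + d/5)
y(g(-7, -11)) - H(F) = (-38/5 + (2 - 5/9*(-7))/5) - 1*(-86)² = (-38/5 + (2 + 35/9)/5) - 1*7396 = (-38/5 + (⅕)*(53/9)) - 7396 = (-38/5 + 53/45) - 7396 = -289/45 - 7396 = -333109/45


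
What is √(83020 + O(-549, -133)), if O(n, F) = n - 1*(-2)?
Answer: √82473 ≈ 287.18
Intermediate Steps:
O(n, F) = 2 + n (O(n, F) = n + 2 = 2 + n)
√(83020 + O(-549, -133)) = √(83020 + (2 - 549)) = √(83020 - 547) = √82473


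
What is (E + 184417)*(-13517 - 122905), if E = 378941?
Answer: -76854425076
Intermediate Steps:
(E + 184417)*(-13517 - 122905) = (378941 + 184417)*(-13517 - 122905) = 563358*(-136422) = -76854425076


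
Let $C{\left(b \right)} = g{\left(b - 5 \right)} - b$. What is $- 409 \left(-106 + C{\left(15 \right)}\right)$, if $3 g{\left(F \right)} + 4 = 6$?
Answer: $\frac{147649}{3} \approx 49216.0$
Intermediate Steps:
$g{\left(F \right)} = \frac{2}{3}$ ($g{\left(F \right)} = - \frac{4}{3} + \frac{1}{3} \cdot 6 = - \frac{4}{3} + 2 = \frac{2}{3}$)
$C{\left(b \right)} = \frac{2}{3} - b$
$- 409 \left(-106 + C{\left(15 \right)}\right) = - 409 \left(-106 + \left(\frac{2}{3} - 15\right)\right) = - 409 \left(-106 - \frac{43}{3}\right) = \left(-409\right) \left(- \frac{361}{3}\right) = \frac{147649}{3}$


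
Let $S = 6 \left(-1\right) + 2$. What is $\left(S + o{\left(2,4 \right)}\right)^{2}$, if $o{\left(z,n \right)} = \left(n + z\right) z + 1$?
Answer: $81$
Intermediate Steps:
$o{\left(z,n \right)} = 1 + z \left(n + z\right)$ ($o{\left(z,n \right)} = z \left(n + z\right) + 1 = 1 + z \left(n + z\right)$)
$S = -4$ ($S = -6 + 2 = -4$)
$\left(S + o{\left(2,4 \right)}\right)^{2} = \left(-4 + \left(1 + 2^{2} + 4 \cdot 2\right)\right)^{2} = \left(-4 + \left(1 + 4 + 8\right)\right)^{2} = \left(-4 + 13\right)^{2} = 9^{2} = 81$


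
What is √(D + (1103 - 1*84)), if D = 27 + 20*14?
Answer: √1326 ≈ 36.414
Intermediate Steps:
D = 307 (D = 27 + 280 = 307)
√(D + (1103 - 1*84)) = √(307 + (1103 - 1*84)) = √(307 + (1103 - 84)) = √(307 + 1019) = √1326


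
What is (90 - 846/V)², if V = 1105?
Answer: 9722748816/1221025 ≈ 7962.8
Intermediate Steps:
(90 - 846/V)² = (90 - 846/1105)² = (98604/1105)² = 9722748816/1221025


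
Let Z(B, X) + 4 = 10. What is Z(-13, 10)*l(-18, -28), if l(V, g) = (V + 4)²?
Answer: 1176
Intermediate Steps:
l(V, g) = (4 + V)²
Z(B, X) = 6 (Z(B, X) = -4 + 10 = 6)
Z(-13, 10)*l(-18, -28) = 6*(4 - 18)² = 6*(-14)² = 6*196 = 1176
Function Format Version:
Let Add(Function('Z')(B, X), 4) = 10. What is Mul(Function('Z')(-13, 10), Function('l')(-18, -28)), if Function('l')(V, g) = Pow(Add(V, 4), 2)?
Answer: 1176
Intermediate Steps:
Function('l')(V, g) = Pow(Add(4, V), 2)
Function('Z')(B, X) = 6 (Function('Z')(B, X) = Add(-4, 10) = 6)
Mul(Function('Z')(-13, 10), Function('l')(-18, -28)) = Mul(6, Pow(Add(4, -18), 2)) = Mul(6, Pow(-14, 2)) = Mul(6, 196) = 1176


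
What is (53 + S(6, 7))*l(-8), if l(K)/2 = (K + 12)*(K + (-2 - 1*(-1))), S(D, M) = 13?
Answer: -4752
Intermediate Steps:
l(K) = 2*(-1 + K)*(12 + K) (l(K) = 2*((K + 12)*(K + (-2 - 1*(-1)))) = 2*((12 + K)*(K + (-2 + 1))) = 2*((12 + K)*(K - 1)) = 2*((12 + K)*(-1 + K)) = 2*((-1 + K)*(12 + K)) = 2*(-1 + K)*(12 + K))
(53 + S(6, 7))*l(-8) = (53 + 13)*(-24 + 2*(-8)² + 22*(-8)) = 66*(-24 + 2*64 - 176) = 66*(-24 + 128 - 176) = 66*(-72) = -4752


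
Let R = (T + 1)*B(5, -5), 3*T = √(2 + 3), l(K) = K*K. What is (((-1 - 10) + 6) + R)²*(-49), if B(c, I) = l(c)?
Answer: -329525/9 - 49000*√5/3 ≈ -73136.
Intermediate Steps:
l(K) = K²
B(c, I) = c²
T = √5/3 (T = √(2 + 3)/3 = √5/3 ≈ 0.74536)
R = 25 + 25*√5/3 (R = (√5/3 + 1)*5² = (1 + √5/3)*25 = 25 + 25*√5/3 ≈ 43.634)
(((-1 - 10) + 6) + R)²*(-49) = (((-1 - 10) + 6) + (25 + 25*√5/3))²*(-49) = ((-11 + 6) + (25 + 25*√5/3))²*(-49) = (-5 + (25 + 25*√5/3))²*(-49) = (20 + 25*√5/3)²*(-49) = -49*(20 + 25*√5/3)²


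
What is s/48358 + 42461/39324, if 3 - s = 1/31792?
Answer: 16320796825649/15114155176416 ≈ 1.0798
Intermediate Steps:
s = 95375/31792 (s = 3 - 1/31792 = 95375/31792 ≈ 3.0000)
s/48358 + 42461/39324 = (95375/31792)/48358 + 42461/39324 = (95375/31792)*(1/48358) + 42461*(1/39324) = 95375/1537397536 + 42461/39324 = 16320796825649/15114155176416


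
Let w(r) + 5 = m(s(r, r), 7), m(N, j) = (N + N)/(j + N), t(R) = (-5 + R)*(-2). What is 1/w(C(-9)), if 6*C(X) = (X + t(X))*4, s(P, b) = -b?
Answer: -17/9 ≈ -1.8889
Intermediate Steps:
t(R) = 10 - 2*R
m(N, j) = 2*N/(N + j) (m(N, j) = (2*N)/(N + j) = 2*N/(N + j))
C(X) = 20/3 - 2*X/3 (C(X) = ((X + (10 - 2*X))*4)/6 = ((10 - X)*4)/6 = (40 - 4*X)/6 = 20/3 - 2*X/3)
w(r) = -5 - 2*r/(7 - r) (w(r) = -5 + 2*(-r)/(-r + 7) = -5 + 2*(-r)/(7 - r) = -5 - 2*r/(7 - r))
1/w(C(-9)) = 1/((35 - 3*(20/3 - ⅔*(-9)))/(-7 + (20/3 - ⅔*(-9)))) = 1/((35 - 3*(20/3 + 6))/(-7 + (20/3 + 6))) = 1/((35 - 3*38/3)/(-7 + 38/3)) = 1/((35 - 38)/(17/3)) = 1/((3/17)*(-3)) = 1/(-9/17) = -17/9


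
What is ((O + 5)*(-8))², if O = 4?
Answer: 5184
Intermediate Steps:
((O + 5)*(-8))² = ((4 + 5)*(-8))² = (9*(-8))² = (-72)² = 5184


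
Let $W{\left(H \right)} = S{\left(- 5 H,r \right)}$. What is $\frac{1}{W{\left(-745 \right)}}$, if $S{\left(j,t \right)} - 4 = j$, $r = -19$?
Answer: $\frac{1}{3729} \approx 0.00026817$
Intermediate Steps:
$S{\left(j,t \right)} = 4 + j$
$W{\left(H \right)} = 4 - 5 H$
$\frac{1}{W{\left(-745 \right)}} = \frac{1}{4 - -3725} = \frac{1}{4 + 3725} = \frac{1}{3729}$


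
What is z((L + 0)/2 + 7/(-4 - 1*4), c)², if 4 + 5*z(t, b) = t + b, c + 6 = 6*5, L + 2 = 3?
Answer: 24649/1600 ≈ 15.406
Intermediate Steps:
L = 1 (L = -2 + 3 = 1)
c = 24 (c = -6 + 6*5 = -6 + 30 = 24)
z(t, b) = -⅘ + b/5 + t/5 (z(t, b) = -⅘ + (t + b)/5 = -⅘ + (b + t)/5 = -⅘ + (b/5 + t/5) = -⅘ + b/5 + t/5)
z((L + 0)/2 + 7/(-4 - 1*4), c)² = (-⅘ + (⅕)*24 + ((1 + 0)/2 + 7/(-4 - 1*4))/5)² = (-⅘ + 24/5 + (1*(½) + 7/(-4 - 4))/5)² = (-⅘ + 24/5 + (½ + 7/(-8))/5)² = (-⅘ + 24/5 + (½ + 7*(-⅛))/5)² = (-⅘ + 24/5 + (½ - 7/8)/5)² = (-⅘ + 24/5 + (⅕)*(-3/8))² = (-⅘ + 24/5 - 3/40)² = (157/40)² = 24649/1600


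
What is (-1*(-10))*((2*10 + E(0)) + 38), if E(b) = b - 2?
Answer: 560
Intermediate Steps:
E(b) = -2 + b
(-1*(-10))*((2*10 + E(0)) + 38) = (-1*(-10))*((2*10 + (-2 + 0)) + 38) = 10*((20 - 2) + 38) = 10*(18 + 38) = 10*56 = 560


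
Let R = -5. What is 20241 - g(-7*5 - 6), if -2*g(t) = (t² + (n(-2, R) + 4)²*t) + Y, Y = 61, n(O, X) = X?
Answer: 42183/2 ≈ 21092.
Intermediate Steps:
g(t) = -61/2 - t/2 - t²/2 (g(t) = -((t² + (-5 + 4)²*t) + 61)/2 = -((t² + (-1)²*t) + 61)/2 = -((t² + 1*t) + 61)/2 = -((t² + t) + 61)/2 = -((t + t²) + 61)/2 = -(61 + t + t²)/2 = -61/2 - t/2 - t²/2)
20241 - g(-7*5 - 6) = 20241 - (-61/2 - (-7*5 - 6)/2 - (-7*5 - 6)²/2) = 20241 - (-61/2 - (-35 - 6)/2 - (-35 - 6)²/2) = 20241 - (-61/2 - ½*(-41) - ½*(-41)²) = 20241 - (-61/2 + 41/2 - ½*1681) = 20241 - (-61/2 + 41/2 - 1681/2) = 20241 - 1*(-1701/2) = 20241 + 1701/2 = 42183/2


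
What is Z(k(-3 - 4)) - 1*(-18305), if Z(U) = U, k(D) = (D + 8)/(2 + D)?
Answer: 91524/5 ≈ 18305.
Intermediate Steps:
k(D) = (8 + D)/(2 + D)
Z(k(-3 - 4)) - 1*(-18305) = (8 + (-3 - 4))/(2 + (-3 - 4)) - 1*(-18305) = (8 - 7)/(2 - 7) + 18305 = 1/(-5) + 18305 = -⅕*1 + 18305 = -⅕ + 18305 = 91524/5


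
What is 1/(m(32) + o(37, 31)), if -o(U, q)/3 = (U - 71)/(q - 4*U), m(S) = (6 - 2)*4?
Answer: 39/590 ≈ 0.066102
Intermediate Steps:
m(S) = 16 (m(S) = 4*4 = 16)
o(U, q) = -3*(-71 + U)/(q - 4*U) (o(U, q) = -3*(U - 71)/(q - 4*U) = -3*(-71 + U)/(q - 4*U))
1/(m(32) + o(37, 31)) = 1/(16 + 3*(-71 + 37)/(-1*31 + 4*37)) = 1/(16 + 3*(-34)/(-31 + 148)) = 1/(16 + 3*(-34)/117) = 1/(16 + 3*(1/117)*(-34)) = 1/(16 - 34/39) = 1/(590/39) = 39/590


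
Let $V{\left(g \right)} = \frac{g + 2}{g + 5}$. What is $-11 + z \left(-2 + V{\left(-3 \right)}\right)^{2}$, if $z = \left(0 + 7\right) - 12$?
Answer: $- \frac{169}{4} \approx -42.25$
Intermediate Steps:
$V{\left(g \right)} = \frac{2 + g}{5 + g}$
$z = -5$ ($z = 7 - 12 = -5$)
$-11 + z \left(-2 + V{\left(-3 \right)}\right)^{2} = -11 - 5 \left(-2 + \frac{2 - 3}{5 - 3}\right)^{2} = -11 - 5 \left(-2 + \frac{1}{2} \left(-1\right)\right)^{2} = -11 - 5 \left(-2 - \frac{1}{2}\right)^{2} = -11 - 5 \left(- \frac{5}{2}\right)^{2} = -11 - \frac{125}{4} = - \frac{169}{4}$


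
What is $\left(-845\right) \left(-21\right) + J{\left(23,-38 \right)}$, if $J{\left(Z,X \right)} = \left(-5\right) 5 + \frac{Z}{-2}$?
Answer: $\frac{35417}{2} \approx 17709.0$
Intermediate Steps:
$J{\left(Z,X \right)} = -25 - \frac{Z}{2}$ ($J{\left(Z,X \right)} = -25 + Z \left(- \frac{1}{2}\right) = -25 - \frac{Z}{2}$)
$\left(-845\right) \left(-21\right) + J{\left(23,-38 \right)} = \left(-845\right) \left(-21\right) - \frac{73}{2} = 17745 - \frac{73}{2} = \frac{35417}{2}$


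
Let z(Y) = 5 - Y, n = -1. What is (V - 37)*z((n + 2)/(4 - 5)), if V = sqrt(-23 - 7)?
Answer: -222 + 6*I*sqrt(30) ≈ -222.0 + 32.863*I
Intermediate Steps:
V = I*sqrt(30) (V = sqrt(-30) = I*sqrt(30) ≈ 5.4772*I)
(V - 37)*z((n + 2)/(4 - 5)) = (I*sqrt(30) - 37)*(5 - (-1 + 2)/(4 - 5)) = (-37 + I*sqrt(30))*(5 - 1/(-1)) = (-37 + I*sqrt(30))*(5 - (-1)) = (-37 + I*sqrt(30))*(5 - 1*(-1)) = (-37 + I*sqrt(30))*(5 + 1) = (-37 + I*sqrt(30))*6 = -222 + 6*I*sqrt(30)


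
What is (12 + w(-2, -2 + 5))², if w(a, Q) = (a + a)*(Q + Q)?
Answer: 144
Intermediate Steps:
w(a, Q) = 4*Q*a (w(a, Q) = (2*a)*(2*Q) = 4*Q*a)
(12 + w(-2, -2 + 5))² = (12 + 4*(-2 + 5)*(-2))² = (12 + 4*3*(-2))² = (12 - 24)² = (-12)² = 144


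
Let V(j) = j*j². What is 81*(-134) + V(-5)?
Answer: -10979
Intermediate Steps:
V(j) = j³
81*(-134) + V(-5) = 81*(-134) + (-5)³ = -10854 - 125 = -10979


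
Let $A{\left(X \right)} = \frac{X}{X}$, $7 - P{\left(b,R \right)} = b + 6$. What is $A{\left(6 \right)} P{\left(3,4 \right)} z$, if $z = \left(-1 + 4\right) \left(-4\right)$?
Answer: $24$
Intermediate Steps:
$P{\left(b,R \right)} = 1 - b$ ($P{\left(b,R \right)} = 7 - \left(b + 6\right) = 7 - \left(6 + b\right) = 1 - b$)
$z = -12$ ($z = 3 \left(-4\right) = -12$)
$A{\left(X \right)} = 1$
$A{\left(6 \right)} P{\left(3,4 \right)} z = 1 \left(1 - 3\right) \left(-12\right) = 1 \left(-2\right) \left(-12\right) = \left(-2\right) \left(-12\right) = 24$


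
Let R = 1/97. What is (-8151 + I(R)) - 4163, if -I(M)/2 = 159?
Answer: -12632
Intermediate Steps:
R = 1/97 ≈ 0.010309
I(M) = -318 (I(M) = -2*159 = -318)
(-8151 + I(R)) - 4163 = (-8151 - 318) - 4163 = -8469 - 4163 = -12632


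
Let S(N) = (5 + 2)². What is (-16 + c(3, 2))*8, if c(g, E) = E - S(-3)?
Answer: -504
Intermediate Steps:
S(N) = 49 (S(N) = 7² = 49)
c(g, E) = -49 + E (c(g, E) = E - 1*49 = E - 49 = -49 + E)
(-16 + c(3, 2))*8 = (-16 + (-49 + 2))*8 = (-16 - 47)*8 = -63*8 = -504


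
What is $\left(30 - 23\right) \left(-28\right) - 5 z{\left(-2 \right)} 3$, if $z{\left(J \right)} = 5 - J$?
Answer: $20580$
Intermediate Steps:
$\left(30 - 23\right) \left(-28\right) - 5 z{\left(-2 \right)} 3 = \left(30 - 23\right) \left(-28\right) - 5 \left(5 - -2\right) 3 = 7 \left(-28\right) - 5 \left(5 + 2\right) 3 = - 196 \left(-5\right) 7 \cdot 3 = - 196 \left(\left(-35\right) 3\right) = \left(-196\right) \left(-105\right) = 20580$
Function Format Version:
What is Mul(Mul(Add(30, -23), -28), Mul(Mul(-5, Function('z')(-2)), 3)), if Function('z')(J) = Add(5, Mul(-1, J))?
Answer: 20580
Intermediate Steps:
Mul(Mul(Add(30, -23), -28), Mul(Mul(-5, Function('z')(-2)), 3)) = Mul(Mul(Add(30, -23), -28), Mul(Mul(-5, Add(5, Mul(-1, -2))), 3)) = Mul(Mul(7, -28), Mul(Mul(-5, Add(5, 2)), 3)) = Mul(-196, Mul(Mul(-5, 7), 3)) = Mul(-196, Mul(-35, 3)) = Mul(-196, -105) = 20580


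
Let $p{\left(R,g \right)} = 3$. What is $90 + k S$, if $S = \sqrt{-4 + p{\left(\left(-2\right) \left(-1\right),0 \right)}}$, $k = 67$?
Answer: $90 + 67 i \approx 90.0 + 67.0 i$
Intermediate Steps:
$S = i$ ($S = \sqrt{-4 + 3} = \sqrt{-1} = i \approx 1.0 i$)
$90 + k S = 90 + 67 i$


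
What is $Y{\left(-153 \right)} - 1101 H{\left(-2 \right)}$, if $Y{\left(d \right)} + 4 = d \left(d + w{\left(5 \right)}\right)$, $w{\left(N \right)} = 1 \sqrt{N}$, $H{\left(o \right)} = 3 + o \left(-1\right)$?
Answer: $17900 - 153 \sqrt{5} \approx 17558.0$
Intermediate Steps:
$H{\left(o \right)} = 3 - o$
$w{\left(N \right)} = \sqrt{N}$
$Y{\left(d \right)} = -4 + d \left(d + \sqrt{5}\right)$
$Y{\left(-153 \right)} - 1101 H{\left(-2 \right)} = \left(-4 + \left(-153\right)^{2} - 153 \sqrt{5}\right) - 1101 \left(3 - -2\right) = \left(-4 + 23409 - 153 \sqrt{5}\right) - 1101 \left(3 + 2\right) = \left(23405 - 153 \sqrt{5}\right) - 1101 \cdot 5 = \left(23405 - 153 \sqrt{5}\right) - 5505 = 17900 - 153 \sqrt{5}$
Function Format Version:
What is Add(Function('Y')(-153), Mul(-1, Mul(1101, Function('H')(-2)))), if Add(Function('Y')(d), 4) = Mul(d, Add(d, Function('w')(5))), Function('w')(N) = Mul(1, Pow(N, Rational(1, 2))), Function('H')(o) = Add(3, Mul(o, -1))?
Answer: Add(17900, Mul(-153, Pow(5, Rational(1, 2)))) ≈ 17558.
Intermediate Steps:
Function('H')(o) = Add(3, Mul(-1, o))
Function('w')(N) = Pow(N, Rational(1, 2))
Function('Y')(d) = Add(-4, Mul(d, Add(d, Pow(5, Rational(1, 2)))))
Add(Function('Y')(-153), Mul(-1, Mul(1101, Function('H')(-2)))) = Add(Add(-4, Pow(-153, 2), Mul(-153, Pow(5, Rational(1, 2)))), Mul(-1, Mul(1101, Add(3, Mul(-1, -2))))) = Add(Add(-4, 23409, Mul(-153, Pow(5, Rational(1, 2)))), Mul(-1, Mul(1101, Add(3, 2)))) = Add(Add(23405, Mul(-153, Pow(5, Rational(1, 2)))), Mul(-1, Mul(1101, 5))) = Add(Add(23405, Mul(-153, Pow(5, Rational(1, 2)))), Mul(-1, 5505)) = Add(Add(23405, Mul(-153, Pow(5, Rational(1, 2)))), -5505) = Add(17900, Mul(-153, Pow(5, Rational(1, 2))))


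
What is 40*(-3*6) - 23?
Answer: -743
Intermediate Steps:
40*(-3*6) - 23 = 40*(-18) - 23 = -720 - 23 = -743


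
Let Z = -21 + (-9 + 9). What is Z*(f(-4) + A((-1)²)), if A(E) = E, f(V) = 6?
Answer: -147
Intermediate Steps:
Z = -21 (Z = -21 + 0 = -21)
Z*(f(-4) + A((-1)²)) = -21*(6 + (-1)²) = -21*(6 + 1) = -21*7 = -147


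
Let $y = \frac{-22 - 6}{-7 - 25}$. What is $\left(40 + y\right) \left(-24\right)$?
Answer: $-981$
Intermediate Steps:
$y = \frac{7}{8}$ ($y = - \frac{28}{-32} = \left(-28\right) \left(- \frac{1}{32}\right) = \frac{7}{8} \approx 0.875$)
$\left(40 + y\right) \left(-24\right) = \left(40 + \frac{7}{8}\right) \left(-24\right) = \frac{327}{8} \left(-24\right) = -981$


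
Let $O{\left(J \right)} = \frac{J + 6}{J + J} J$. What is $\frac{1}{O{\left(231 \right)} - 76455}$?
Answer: $- \frac{2}{152673} \approx -1.31 \cdot 10^{-5}$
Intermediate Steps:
$O{\left(J \right)} = 3 + \frac{J}{2}$ ($O{\left(J \right)} = \frac{6 + J}{2 J} J = 3 + \frac{J}{2}$)
$\frac{1}{O{\left(231 \right)} - 76455} = \frac{1}{\left(3 + \frac{1}{2} \cdot 231\right) - 76455} = \frac{1}{\left(3 + \frac{231}{2}\right) - 76455} = \frac{1}{\frac{237}{2} - 76455} = \frac{1}{- \frac{152673}{2}} = - \frac{2}{152673}$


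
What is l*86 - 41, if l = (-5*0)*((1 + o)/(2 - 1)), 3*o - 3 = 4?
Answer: -41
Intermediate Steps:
o = 7/3 (o = 1 + (⅓)*4 = 1 + 4/3 = 7/3 ≈ 2.3333)
l = 0 (l = (-5*0)*((1 + 7/3)/(2 - 1)) = 0*((10/3)/1) = 0*((10/3)*1) = 0*(10/3) = 0)
l*86 - 41 = 0*86 - 41 = 0 - 41 = -41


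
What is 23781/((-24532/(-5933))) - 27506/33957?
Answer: 4790409119869/833033124 ≈ 5750.6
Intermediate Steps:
23781/((-24532/(-5933))) - 27506/33957 = 23781/((-24532*(-1/5933))) - 27506*1/33957 = 23781/(24532/5933) - 27506/33957 = 23781*(5933/24532) - 27506/33957 = 141092673/24532 - 27506/33957 = 4790409119869/833033124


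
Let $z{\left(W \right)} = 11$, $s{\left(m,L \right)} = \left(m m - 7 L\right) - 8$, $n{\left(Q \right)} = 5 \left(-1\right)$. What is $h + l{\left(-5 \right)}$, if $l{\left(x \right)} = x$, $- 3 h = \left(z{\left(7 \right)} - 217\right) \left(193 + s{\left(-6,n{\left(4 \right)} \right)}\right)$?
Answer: $\frac{52721}{3} \approx 17574.0$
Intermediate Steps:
$n{\left(Q \right)} = -5$
$s{\left(m,L \right)} = -8 + m^{2} - 7 L$ ($s{\left(m,L \right)} = \left(m^{2} - 7 L\right) - 8 = -8 + m^{2} - 7 L$)
$h = \frac{52736}{3}$ ($h = - \frac{\left(11 - 217\right) \left(193 - \left(-27 - 36\right)\right)}{3} = - \frac{\left(-206\right) \left(193 + \left(-8 + 36 + 35\right)\right)}{3} = - \frac{\left(-206\right) \left(193 + 63\right)}{3} = - \frac{\left(-206\right) 256}{3} = \left(- \frac{1}{3}\right) \left(-52736\right) = \frac{52736}{3} \approx 17579.0$)
$h + l{\left(-5 \right)} = \frac{52736}{3} - 5 = \frac{52721}{3}$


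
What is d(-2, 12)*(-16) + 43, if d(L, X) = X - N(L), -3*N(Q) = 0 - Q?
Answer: -479/3 ≈ -159.67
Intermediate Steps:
N(Q) = Q/3 (N(Q) = -(0 - Q)/3 = -(-1)*Q/3 = Q/3)
d(L, X) = X - L/3
d(-2, 12)*(-16) + 43 = (12 - 1/3*(-2))*(-16) + 43 = (12 + 2/3)*(-16) + 43 = (38/3)*(-16) + 43 = -608/3 + 43 = -479/3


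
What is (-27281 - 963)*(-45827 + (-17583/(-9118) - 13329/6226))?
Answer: 18369543211940500/14192167 ≈ 1.2943e+9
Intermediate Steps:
(-27281 - 963)*(-45827 + (-17583/(-9118) - 13329/6226)) = -28244*(-45827 + (-17583*(-1/9118) - 13329*1/6226)) = -28244*(-45827 + (17583/9118 - 13329/6226)) = -28244*(-45827 - 3015516/14192167) = -28244*(-650387452625/14192167) = 18369543211940500/14192167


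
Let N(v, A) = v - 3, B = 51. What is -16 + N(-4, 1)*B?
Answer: -373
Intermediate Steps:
N(v, A) = -3 + v
-16 + N(-4, 1)*B = -16 + (-3 - 4)*51 = -16 - 7*51 = -16 - 357 = -373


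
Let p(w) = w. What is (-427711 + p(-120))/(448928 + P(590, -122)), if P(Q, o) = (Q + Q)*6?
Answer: -427831/456008 ≈ -0.93821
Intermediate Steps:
P(Q, o) = 12*Q (P(Q, o) = (2*Q)*6 = 12*Q)
(-427711 + p(-120))/(448928 + P(590, -122)) = (-427711 - 120)/(448928 + 12*590) = -427831/(448928 + 7080) = -427831/456008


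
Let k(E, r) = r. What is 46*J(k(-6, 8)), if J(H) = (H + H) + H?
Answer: 1104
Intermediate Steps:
J(H) = 3*H (J(H) = 2*H + H = 3*H)
46*J(k(-6, 8)) = 46*(3*8) = 46*24 = 1104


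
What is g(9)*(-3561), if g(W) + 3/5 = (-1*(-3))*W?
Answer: -470052/5 ≈ -94010.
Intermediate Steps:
g(W) = -⅗ + 3*W (g(W) = -⅗ + (-1*(-3))*W = -⅗ + 3*W)
g(9)*(-3561) = (-⅗ + 3*9)*(-3561) = (-⅗ + 27)*(-3561) = (132/5)*(-3561) = -470052/5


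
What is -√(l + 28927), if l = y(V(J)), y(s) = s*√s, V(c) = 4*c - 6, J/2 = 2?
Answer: -√(28927 + 10*√10) ≈ -170.17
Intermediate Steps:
J = 4 (J = 2*2 = 4)
V(c) = -6 + 4*c
y(s) = s^(3/2)
l = 10*√10 (l = (-6 + 4*4)^(3/2) = (-6 + 16)^(3/2) = 10^(3/2) = 10*√10 ≈ 31.623)
-√(l + 28927) = -√(10*√10 + 28927) = -√(28927 + 10*√10)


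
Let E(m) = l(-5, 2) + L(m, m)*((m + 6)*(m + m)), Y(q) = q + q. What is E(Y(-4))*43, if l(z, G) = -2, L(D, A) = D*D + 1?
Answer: 89354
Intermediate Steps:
L(D, A) = 1 + D² (L(D, A) = D² + 1 = 1 + D²)
Y(q) = 2*q
E(m) = -2 + 2*m*(1 + m²)*(6 + m) (E(m) = -2 + (1 + m²)*((m + 6)*(m + m)) = -2 + (1 + m²)*((6 + m)*(2*m)) = -2 + (1 + m²)*(2*m*(6 + m)) = -2 + 2*m*(1 + m²)*(6 + m))
E(Y(-4))*43 = (-2 + 2*(2*(-4))² + 2*(2*(-4))⁴ + 12*(2*(-4)) + 12*(2*(-4))³)*43 = (-2 + 2*(-8)² + 2*(-8)⁴ + 12*(-8) + 12*(-8)³)*43 = (-2 + 2*64 + 2*4096 - 96 + 12*(-512))*43 = (-2 + 128 + 8192 - 96 - 6144)*43 = 2078*43 = 89354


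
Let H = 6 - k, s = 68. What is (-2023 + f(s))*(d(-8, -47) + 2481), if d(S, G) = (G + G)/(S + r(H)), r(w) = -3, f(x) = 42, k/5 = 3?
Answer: -54249685/11 ≈ -4.9318e+6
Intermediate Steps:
k = 15 (k = 5*3 = 15)
H = -9 (H = 6 - 1*15 = 6 - 15 = -9)
d(S, G) = 2*G/(-3 + S) (d(S, G) = (G + G)/(S - 3) = (2*G)/(-3 + S) = 2*G/(-3 + S))
(-2023 + f(s))*(d(-8, -47) + 2481) = (-2023 + 42)*(2*(-47)/(-3 - 8) + 2481) = -1981*(2*(-47)/(-11) + 2481) = -1981*(2*(-47)*(-1/11) + 2481) = -1981*(94/11 + 2481) = -1981*27385/11 = -54249685/11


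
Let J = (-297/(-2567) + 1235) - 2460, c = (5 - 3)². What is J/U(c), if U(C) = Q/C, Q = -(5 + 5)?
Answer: 6288556/12835 ≈ 489.95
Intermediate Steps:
Q = -10 (Q = -1*10 = -10)
c = 4 (c = 2² = 4)
J = -3144278/2567 (J = (-297*(-1/2567) + 1235) - 2460 = (297/2567 + 1235) - 2460 = 3170542/2567 - 2460 = -3144278/2567 ≈ -1224.9)
U(C) = -10/C
J/U(c) = -3144278/(2567*((-10/4))) = -3144278/(2567*((-10*¼))) = -3144278/(2567*(-5/2)) = -3144278/2567*(-⅖) = 6288556/12835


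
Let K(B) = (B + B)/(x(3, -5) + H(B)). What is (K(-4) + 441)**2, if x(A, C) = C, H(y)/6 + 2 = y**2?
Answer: 1213198561/6241 ≈ 1.9439e+5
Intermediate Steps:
H(y) = -12 + 6*y**2
K(B) = 2*B/(-17 + 6*B**2) (K(B) = (B + B)/(-5 + (-12 + 6*B**2)) = (2*B)/(-17 + 6*B**2) = 2*B/(-17 + 6*B**2))
(K(-4) + 441)**2 = (2*(-4)/(-17 + 6*(-4)**2) + 441)**2 = (2*(-4)/(-17 + 6*16) + 441)**2 = (2*(-4)/(-17 + 96) + 441)**2 = (2*(-4)/79 + 441)**2 = (2*(-4)*(1/79) + 441)**2 = (-8/79 + 441)**2 = (34831/79)**2 = 1213198561/6241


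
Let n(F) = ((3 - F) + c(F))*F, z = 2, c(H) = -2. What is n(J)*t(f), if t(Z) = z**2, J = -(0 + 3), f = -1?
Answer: -48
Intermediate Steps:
J = -3 (J = -1*3 = -3)
t(Z) = 4 (t(Z) = 2**2 = 4)
n(F) = F*(1 - F) (n(F) = ((3 - F) - 2)*F = (1 - F)*F = F*(1 - F))
n(J)*t(f) = -3*(1 - 1*(-3))*4 = -3*(1 + 3)*4 = -3*4*4 = -12*4 = -48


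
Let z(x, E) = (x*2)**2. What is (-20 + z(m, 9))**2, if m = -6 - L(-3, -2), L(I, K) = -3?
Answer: 256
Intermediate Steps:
m = -3 (m = -6 - 1*(-3) = -6 + 3 = -3)
z(x, E) = 4*x**2 (z(x, E) = (2*x)**2 = 4*x**2)
(-20 + z(m, 9))**2 = (-20 + 4*(-3)**2)**2 = (-20 + 4*9)**2 = (-20 + 36)**2 = 16**2 = 256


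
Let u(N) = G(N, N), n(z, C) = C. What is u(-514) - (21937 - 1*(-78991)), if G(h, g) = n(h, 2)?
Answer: -100926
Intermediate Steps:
G(h, g) = 2
u(N) = 2
u(-514) - (21937 - 1*(-78991)) = 2 - (21937 - 1*(-78991)) = 2 - (21937 + 78991) = 2 - 1*100928 = 2 - 100928 = -100926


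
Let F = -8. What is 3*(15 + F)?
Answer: 21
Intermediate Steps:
3*(15 + F) = 3*(15 - 8) = 3*7 = 21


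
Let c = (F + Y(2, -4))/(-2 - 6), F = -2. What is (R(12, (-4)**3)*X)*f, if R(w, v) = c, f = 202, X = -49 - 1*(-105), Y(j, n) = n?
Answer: 8484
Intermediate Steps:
X = 56 (X = -49 + 105 = 56)
c = 3/4 (c = (-2 - 4)/(-2 - 6) = -6/(-8) = -6*(-1/8) = 3/4 ≈ 0.75000)
R(w, v) = 3/4
(R(12, (-4)**3)*X)*f = ((3/4)*56)*202 = 42*202 = 8484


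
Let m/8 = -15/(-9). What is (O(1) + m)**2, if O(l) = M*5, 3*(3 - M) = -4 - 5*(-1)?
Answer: 6400/9 ≈ 711.11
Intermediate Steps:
m = 40/3 (m = 8*(-15/(-9)) = 8*(-15*(-1/9)) = 8*(5/3) = 40/3 ≈ 13.333)
M = 8/3 (M = 3 - (-4 - 5*(-1))/3 = 3 - (-4 + 5)/3 = 3 - 1/3*1 = 3 - 1/3 = 8/3 ≈ 2.6667)
O(l) = 40/3 (O(l) = (8/3)*5 = 40/3)
(O(1) + m)**2 = (40/3 + 40/3)**2 = (80/3)**2 = 6400/9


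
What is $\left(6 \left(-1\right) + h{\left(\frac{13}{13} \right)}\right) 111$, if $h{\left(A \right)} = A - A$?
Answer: $-666$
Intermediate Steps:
$h{\left(A \right)} = 0$
$\left(6 \left(-1\right) + h{\left(\frac{13}{13} \right)}\right) 111 = \left(6 \left(-1\right) + 0\right) 111 = \left(-6 + 0\right) 111 = \left(-6\right) 111 = -666$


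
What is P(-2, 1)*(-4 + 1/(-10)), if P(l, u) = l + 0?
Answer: 41/5 ≈ 8.2000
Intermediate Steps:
P(l, u) = l
P(-2, 1)*(-4 + 1/(-10)) = -2*(-4 + 1/(-10)) = -2*(-4 - ⅒) = -2*(-41/10) = 41/5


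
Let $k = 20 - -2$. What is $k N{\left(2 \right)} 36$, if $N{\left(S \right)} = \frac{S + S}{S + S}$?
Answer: $792$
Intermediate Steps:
$k = 22$ ($k = 20 + 2 = 22$)
$N{\left(S \right)} = 1$ ($N{\left(S \right)} = \frac{2 S}{2 S} = 2 S \frac{1}{2 S} = 1$)
$k N{\left(2 \right)} 36 = 22 \cdot 1 \cdot 36 = 22 \cdot 36 = 792$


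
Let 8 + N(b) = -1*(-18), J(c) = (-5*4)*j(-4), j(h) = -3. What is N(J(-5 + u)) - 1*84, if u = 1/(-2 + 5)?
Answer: -74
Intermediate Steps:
u = ⅓ (u = 1/3 = ⅓ ≈ 0.33333)
J(c) = 60 (J(c) = -5*4*(-3) = -20*(-3) = 60)
N(b) = 10 (N(b) = -8 - 1*(-18) = -8 + 18 = 10)
N(J(-5 + u)) - 1*84 = 10 - 1*84 = 10 - 84 = -74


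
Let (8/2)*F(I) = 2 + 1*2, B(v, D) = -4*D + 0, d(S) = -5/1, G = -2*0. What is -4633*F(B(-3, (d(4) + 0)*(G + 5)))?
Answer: -4633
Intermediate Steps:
G = 0
d(S) = -5 (d(S) = -5*1 = -5)
B(v, D) = -4*D
F(I) = 1 (F(I) = (2 + 1*2)/4 = (2 + 2)/4 = (¼)*4 = 1)
-4633*F(B(-3, (d(4) + 0)*(G + 5))) = -4633*1 = -4633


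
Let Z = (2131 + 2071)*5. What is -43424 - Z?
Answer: -64434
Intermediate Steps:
Z = 21010 (Z = 4202*5 = 21010)
-43424 - Z = -43424 - 1*21010 = -43424 - 21010 = -64434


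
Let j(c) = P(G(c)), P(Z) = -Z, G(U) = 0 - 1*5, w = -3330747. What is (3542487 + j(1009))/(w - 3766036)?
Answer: -3542492/7096783 ≈ -0.49917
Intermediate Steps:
G(U) = -5 (G(U) = 0 - 5 = -5)
j(c) = 5 (j(c) = -1*(-5) = 5)
(3542487 + j(1009))/(w - 3766036) = (3542487 + 5)/(-3330747 - 3766036) = 3542492/(-7096783) = 3542492*(-1/7096783) = -3542492/7096783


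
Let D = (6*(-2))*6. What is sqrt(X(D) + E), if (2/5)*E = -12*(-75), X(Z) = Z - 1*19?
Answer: sqrt(2159) ≈ 46.465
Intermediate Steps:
D = -72 (D = -12*6 = -72)
X(Z) = -19 + Z (X(Z) = Z - 19 = -19 + Z)
E = 2250 (E = 5*(-12*(-75))/2 = (5/2)*900 = 2250)
sqrt(X(D) + E) = sqrt((-19 - 72) + 2250) = sqrt(-91 + 2250) = sqrt(2159)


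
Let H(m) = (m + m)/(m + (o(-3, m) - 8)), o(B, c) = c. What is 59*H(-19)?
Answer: 1121/23 ≈ 48.739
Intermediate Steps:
H(m) = 2*m/(-8 + 2*m) (H(m) = (m + m)/(m + (m - 8)) = (2*m)/(m + (-8 + m)) = (2*m)/(-8 + 2*m) = 2*m/(-8 + 2*m))
59*H(-19) = 59*(-19/(-4 - 19)) = 59*(-19/(-23)) = 59*(-19*(-1/23)) = 59*(19/23) = 1121/23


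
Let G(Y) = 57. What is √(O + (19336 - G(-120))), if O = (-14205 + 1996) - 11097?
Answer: I*√4027 ≈ 63.459*I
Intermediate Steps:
O = -23306 (O = -12209 - 11097 = -23306)
√(O + (19336 - G(-120))) = √(-23306 + (19336 - 1*57)) = √(-23306 + (19336 - 57)) = √(-23306 + 19279) = √(-4027) = I*√4027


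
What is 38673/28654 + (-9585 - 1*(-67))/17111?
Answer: 389004931/490298594 ≈ 0.79340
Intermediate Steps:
38673/28654 + (-9585 - 1*(-67))/17111 = 38673*(1/28654) + (-9585 + 67)*(1/17111) = 38673/28654 - 9518*1/17111 = 38673/28654 - 9518/17111 = 389004931/490298594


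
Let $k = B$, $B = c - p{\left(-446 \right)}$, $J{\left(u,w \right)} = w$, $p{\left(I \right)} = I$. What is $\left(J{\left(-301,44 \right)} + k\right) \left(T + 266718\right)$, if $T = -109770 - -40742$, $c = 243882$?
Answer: $48309900680$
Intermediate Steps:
$B = 244328$ ($B = 243882 - -446 = 243882 + 446 = 244328$)
$T = -69028$ ($T = -109770 + 40742 = -69028$)
$k = 244328$
$\left(J{\left(-301,44 \right)} + k\right) \left(T + 266718\right) = \left(44 + 244328\right) \left(-69028 + 266718\right) = 244372 \cdot 197690 = 48309900680$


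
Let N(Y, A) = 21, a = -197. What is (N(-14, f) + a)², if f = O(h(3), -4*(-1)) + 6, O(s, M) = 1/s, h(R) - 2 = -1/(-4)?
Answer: 30976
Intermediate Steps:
h(R) = 9/4 (h(R) = 2 - 1/(-4) = 2 - 1*(-¼) = 2 + ¼ = 9/4)
f = 58/9 (f = 1/(9/4) + 6 = 4/9 + 6 = 58/9 ≈ 6.4444)
(N(-14, f) + a)² = (21 - 197)² = (-176)² = 30976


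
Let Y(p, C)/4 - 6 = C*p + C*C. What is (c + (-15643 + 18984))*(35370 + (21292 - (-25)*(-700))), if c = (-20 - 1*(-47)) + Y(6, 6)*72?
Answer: 1011632784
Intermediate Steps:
Y(p, C) = 24 + 4*C² + 4*C*p (Y(p, C) = 24 + 4*(C*p + C*C) = 24 + 4*(C*p + C²) = 24 + 4*(C² + C*p) = 24 + (4*C² + 4*C*p) = 24 + 4*C² + 4*C*p)
c = 22491 (c = (-20 - 1*(-47)) + (24 + 4*6² + 4*6*6)*72 = (-20 + 47) + (24 + 4*36 + 144)*72 = 27 + (24 + 144 + 144)*72 = 27 + 312*72 = 27 + 22464 = 22491)
(c + (-15643 + 18984))*(35370 + (21292 - (-25)*(-700))) = (22491 + (-15643 + 18984))*(35370 + (21292 - (-25)*(-700))) = (22491 + 3341)*(35370 + (21292 - 1*17500)) = 25832*(35370 + (21292 - 17500)) = 25832*(35370 + 3792) = 25832*39162 = 1011632784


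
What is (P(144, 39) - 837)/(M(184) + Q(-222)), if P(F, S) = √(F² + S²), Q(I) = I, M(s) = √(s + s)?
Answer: 92907/24458 - 333*√2473/24458 - 3*√56879/12229 + 837*√23/12229 ≈ 3.3913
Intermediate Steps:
M(s) = √2*√s (M(s) = √(2*s) = √2*√s)
(P(144, 39) - 837)/(M(184) + Q(-222)) = (√(144² + 39²) - 837)/(√2*√184 - 222) = (√(20736 + 1521) - 837)/(√2*(2*√46) - 222) = (√22257 - 837)/(4*√23 - 222) = (3*√2473 - 837)/(-222 + 4*√23) = (-837 + 3*√2473)/(-222 + 4*√23)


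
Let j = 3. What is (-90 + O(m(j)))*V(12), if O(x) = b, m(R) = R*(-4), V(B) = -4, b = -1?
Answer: 364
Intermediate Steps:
m(R) = -4*R
O(x) = -1
(-90 + O(m(j)))*V(12) = (-90 - 1)*(-4) = -91*(-4) = 364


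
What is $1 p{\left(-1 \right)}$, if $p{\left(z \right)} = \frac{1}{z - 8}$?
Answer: $- \frac{1}{9} \approx -0.11111$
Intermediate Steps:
$p{\left(z \right)} = \frac{1}{-8 + z}$
$1 p{\left(-1 \right)} = 1 \frac{1}{-8 - 1} = 1 \frac{1}{-9} = 1 \left(- \frac{1}{9}\right) = - \frac{1}{9}$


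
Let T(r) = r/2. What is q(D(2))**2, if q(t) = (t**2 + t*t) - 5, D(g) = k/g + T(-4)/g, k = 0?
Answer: 9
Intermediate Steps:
T(r) = r/2 (T(r) = r*(1/2) = r/2)
D(g) = -2/g (D(g) = 0/g + ((1/2)*(-4))/g = 0 - 2/g = -2/g)
q(t) = -5 + 2*t**2 (q(t) = (t**2 + t**2) - 5 = 2*t**2 - 5 = -5 + 2*t**2)
q(D(2))**2 = (-5 + 2*(-2/2)**2)**2 = (-5 + 2*(-2*1/2)**2)**2 = (-5 + 2*(-1)**2)**2 = (-5 + 2*1)**2 = (-5 + 2)**2 = (-3)**2 = 9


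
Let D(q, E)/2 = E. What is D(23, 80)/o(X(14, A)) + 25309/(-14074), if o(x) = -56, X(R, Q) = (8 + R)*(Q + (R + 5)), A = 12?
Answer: -458643/98518 ≈ -4.6554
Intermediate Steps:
D(q, E) = 2*E
X(R, Q) = (8 + R)*(5 + Q + R) (X(R, Q) = (8 + R)*(Q + (5 + R)) = (8 + R)*(5 + Q + R))
D(23, 80)/o(X(14, A)) + 25309/(-14074) = (2*80)/(-56) + 25309/(-14074) = 160*(-1/56) + 25309*(-1/14074) = -20/7 - 25309/14074 = -458643/98518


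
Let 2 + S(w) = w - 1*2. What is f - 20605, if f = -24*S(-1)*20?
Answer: -18205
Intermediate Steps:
S(w) = -4 + w (S(w) = -2 + (w - 1*2) = -2 + (w - 2) = -2 + (-2 + w) = -4 + w)
f = 2400 (f = -24*(-4 - 1)*20 = -24*(-5)*20 = 120*20 = 2400)
f - 20605 = 2400 - 20605 = -18205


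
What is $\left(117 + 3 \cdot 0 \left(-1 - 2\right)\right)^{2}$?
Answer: $13689$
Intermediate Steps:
$\left(117 + 3 \cdot 0 \left(-1 - 2\right)\right)^{2} = \left(117 + 0 \left(-1 - 2\right)\right)^{2} = \left(117 + 0 \left(-3\right)\right)^{2} = \left(117 + 0\right)^{2} = 117^{2} = 13689$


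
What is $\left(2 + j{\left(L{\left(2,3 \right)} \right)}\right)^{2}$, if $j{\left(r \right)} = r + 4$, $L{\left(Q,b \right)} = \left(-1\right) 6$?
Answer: $0$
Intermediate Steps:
$L{\left(Q,b \right)} = -6$
$j{\left(r \right)} = 4 + r$
$\left(2 + j{\left(L{\left(2,3 \right)} \right)}\right)^{2} = \left(2 + \left(4 - 6\right)\right)^{2} = \left(2 - 2\right)^{2} = 0^{2} = 0$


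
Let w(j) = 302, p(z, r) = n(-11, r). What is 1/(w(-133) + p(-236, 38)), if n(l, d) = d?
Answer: 1/340 ≈ 0.0029412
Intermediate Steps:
p(z, r) = r
1/(w(-133) + p(-236, 38)) = 1/(302 + 38) = 1/340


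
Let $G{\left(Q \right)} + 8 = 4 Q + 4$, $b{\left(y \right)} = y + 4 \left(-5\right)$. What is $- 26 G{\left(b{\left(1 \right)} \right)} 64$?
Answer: $133120$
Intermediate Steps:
$b{\left(y \right)} = -20 + y$ ($b{\left(y \right)} = y - 20 = -20 + y$)
$G{\left(Q \right)} = -4 + 4 Q$ ($G{\left(Q \right)} = -8 + \left(4 Q + 4\right) = -8 + \left(4 + 4 Q\right) = -4 + 4 Q$)
$- 26 G{\left(b{\left(1 \right)} \right)} 64 = - 26 \left(-4 + 4 \left(-20 + 1\right)\right) 64 = - 26 \left(-4 + 4 \left(-19\right)\right) 64 = - 26 \left(-4 - 76\right) 64 = \left(-26\right) \left(-80\right) 64 = 2080 \cdot 64 = 133120$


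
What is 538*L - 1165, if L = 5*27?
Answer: 71465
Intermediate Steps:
L = 135
538*L - 1165 = 538*135 - 1165 = 72630 - 1165 = 71465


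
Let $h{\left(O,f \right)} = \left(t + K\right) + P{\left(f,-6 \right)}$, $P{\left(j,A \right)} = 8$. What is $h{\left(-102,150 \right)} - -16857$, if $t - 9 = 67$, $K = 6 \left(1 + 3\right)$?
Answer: $16965$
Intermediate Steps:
$K = 24$ ($K = 6 \cdot 4 = 24$)
$t = 76$ ($t = 9 + 67 = 76$)
$h{\left(O,f \right)} = 108$ ($h{\left(O,f \right)} = \left(76 + 24\right) + 8 = 100 + 8 = 108$)
$h{\left(-102,150 \right)} - -16857 = 108 - -16857 = 108 + 16857 = 16965$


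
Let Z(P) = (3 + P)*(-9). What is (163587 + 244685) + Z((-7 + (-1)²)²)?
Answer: 407921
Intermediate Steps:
Z(P) = -27 - 9*P
(163587 + 244685) + Z((-7 + (-1)²)²) = (163587 + 244685) + (-27 - 9*(-7 + (-1)²)²) = 408272 + (-27 - 9*(-7 + 1)²) = 408272 + (-27 - 9*(-6)²) = 408272 + (-27 - 9*36) = 408272 + (-27 - 324) = 408272 - 351 = 407921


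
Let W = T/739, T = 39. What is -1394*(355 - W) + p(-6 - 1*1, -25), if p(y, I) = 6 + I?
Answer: -365668605/739 ≈ -4.9482e+5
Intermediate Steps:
W = 39/739 ≈ 0.052774
-1394*(355 - W) + p(-6 - 1*1, -25) = -1394*(355 - 1*39/739) + (6 - 25) = -1394*(355 - 39/739) - 19 = -1394*262306/739 - 19 = -365654564/739 - 19 = -365668605/739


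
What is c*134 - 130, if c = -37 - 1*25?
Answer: -8438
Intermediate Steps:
c = -62 (c = -37 - 25 = -62)
c*134 - 130 = -62*134 - 130 = -8308 - 130 = -8438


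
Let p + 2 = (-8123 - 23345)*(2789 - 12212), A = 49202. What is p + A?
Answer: 296572164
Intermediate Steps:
p = 296522962 (p = -2 + (-8123 - 23345)*(2789 - 12212) = -2 - 31468*(-9423) = -2 + 296522964 = 296522962)
p + A = 296522962 + 49202 = 296572164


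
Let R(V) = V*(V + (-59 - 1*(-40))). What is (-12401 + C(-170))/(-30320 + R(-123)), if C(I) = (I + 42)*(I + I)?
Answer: -31119/12854 ≈ -2.4210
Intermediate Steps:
C(I) = 2*I*(42 + I) (C(I) = (42 + I)*(2*I) = 2*I*(42 + I))
R(V) = V*(-19 + V) (R(V) = V*(V + (-59 + 40)) = V*(V - 19) = V*(-19 + V))
(-12401 + C(-170))/(-30320 + R(-123)) = (-12401 + 2*(-170)*(42 - 170))/(-30320 - 123*(-19 - 123)) = (-12401 + 2*(-170)*(-128))/(-30320 - 123*(-142)) = (-12401 + 43520)/(-30320 + 17466) = 31119/(-12854) = 31119*(-1/12854) = -31119/12854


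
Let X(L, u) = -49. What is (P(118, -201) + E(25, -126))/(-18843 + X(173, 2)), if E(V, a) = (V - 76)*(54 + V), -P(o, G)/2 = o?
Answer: 4265/18892 ≈ 0.22576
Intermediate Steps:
P(o, G) = -2*o
E(V, a) = (-76 + V)*(54 + V)
(P(118, -201) + E(25, -126))/(-18843 + X(173, 2)) = (-2*118 + (-4104 + 25² - 22*25))/(-18843 - 49) = (-236 + (-4104 + 625 - 550))/(-18892) = (-236 - 4029)*(-1/18892) = -4265*(-1/18892) = 4265/18892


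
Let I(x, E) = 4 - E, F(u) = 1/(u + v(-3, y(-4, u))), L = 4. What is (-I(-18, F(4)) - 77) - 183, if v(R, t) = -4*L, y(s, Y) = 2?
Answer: -3169/12 ≈ -264.08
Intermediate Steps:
v(R, t) = -16 (v(R, t) = -4*4 = -16)
F(u) = 1/(-16 + u) (F(u) = 1/(u - 16) = 1/(-16 + u))
(-I(-18, F(4)) - 77) - 183 = (-(4 - 1/(-16 + 4)) - 77) - 183 = (-(4 - 1/(-12)) - 77) - 183 = (-(4 - 1*(-1/12)) - 77) - 183 = (-(4 + 1/12) - 77) - 183 = (-1*49/12 - 77) - 183 = (-49/12 - 77) - 183 = -973/12 - 183 = -3169/12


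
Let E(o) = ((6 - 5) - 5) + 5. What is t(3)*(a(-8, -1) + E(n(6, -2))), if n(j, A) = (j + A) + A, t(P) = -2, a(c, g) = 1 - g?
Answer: -6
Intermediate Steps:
n(j, A) = j + 2*A (n(j, A) = (A + j) + A = j + 2*A)
E(o) = 1 (E(o) = (1 - 5) + 5 = -4 + 5 = 1)
t(3)*(a(-8, -1) + E(n(6, -2))) = -2*((1 - 1*(-1)) + 1) = -2*((1 + 1) + 1) = -2*(2 + 1) = -2*3 = -6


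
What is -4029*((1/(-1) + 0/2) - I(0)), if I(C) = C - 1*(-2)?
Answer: 12087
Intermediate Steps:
I(C) = 2 + C (I(C) = C + 2 = 2 + C)
-4029*((1/(-1) + 0/2) - I(0)) = -4029*((1/(-1) + 0/2) - (2 + 0)) = -4029*((1*(-1) + 0*(½)) - 1*2) = -4029*((-1 + 0) - 2) = -4029*(-1 - 2) = -4029*(-3) = 12087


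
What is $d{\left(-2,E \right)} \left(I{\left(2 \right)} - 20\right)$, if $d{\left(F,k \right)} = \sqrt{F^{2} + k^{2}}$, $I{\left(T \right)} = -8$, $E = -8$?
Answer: $- 56 \sqrt{17} \approx -230.89$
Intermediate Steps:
$d{\left(-2,E \right)} \left(I{\left(2 \right)} - 20\right) = \sqrt{\left(-2\right)^{2} + \left(-8\right)^{2}} \left(-8 - 20\right) = \sqrt{4 + 64} \left(-28\right) = \sqrt{68} \left(-28\right) = 2 \sqrt{17} \left(-28\right) = - 56 \sqrt{17}$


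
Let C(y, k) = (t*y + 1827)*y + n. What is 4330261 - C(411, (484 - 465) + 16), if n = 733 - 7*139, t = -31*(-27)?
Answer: -137807273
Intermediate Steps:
t = 837
n = -240 (n = 733 - 1*973 = 733 - 973 = -240)
C(y, k) = -240 + y*(1827 + 837*y) (C(y, k) = (837*y + 1827)*y - 240 = (1827 + 837*y)*y - 240 = y*(1827 + 837*y) - 240 = -240 + y*(1827 + 837*y))
4330261 - C(411, (484 - 465) + 16) = 4330261 - (-240 + 837*411**2 + 1827*411) = 4330261 - (-240 + 837*168921 + 750897) = 4330261 - (-240 + 141386877 + 750897) = 4330261 - 1*142137534 = 4330261 - 142137534 = -137807273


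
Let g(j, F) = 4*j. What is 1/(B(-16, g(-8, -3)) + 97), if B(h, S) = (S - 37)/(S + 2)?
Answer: 10/993 ≈ 0.010070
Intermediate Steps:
B(h, S) = (-37 + S)/(2 + S)
1/(B(-16, g(-8, -3)) + 97) = 1/((-37 + 4*(-8))/(2 + 4*(-8)) + 97) = 1/((-37 - 32)/(2 - 32) + 97) = 1/(-69/(-30) + 97) = 1/(-1/30*(-69) + 97) = 1/(23/10 + 97) = 1/(993/10) = 10/993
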